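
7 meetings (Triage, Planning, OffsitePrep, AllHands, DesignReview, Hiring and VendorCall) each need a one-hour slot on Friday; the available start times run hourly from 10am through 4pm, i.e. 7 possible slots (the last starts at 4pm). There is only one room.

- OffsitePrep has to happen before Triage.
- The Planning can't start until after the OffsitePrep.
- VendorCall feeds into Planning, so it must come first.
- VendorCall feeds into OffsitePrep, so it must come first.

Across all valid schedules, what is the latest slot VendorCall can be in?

1pm

Downstream work caps VendorCall at 2pm.
VendorCall at 1pm is achievable: VendorCall=1pm, OffsitePrep=2pm, Triage=4pm, AllHands=10am, Hiring=12pm, DesignReview=11am, Planning=3pm.
Nothing later works — the capacity limit rule out every slot after 1pm.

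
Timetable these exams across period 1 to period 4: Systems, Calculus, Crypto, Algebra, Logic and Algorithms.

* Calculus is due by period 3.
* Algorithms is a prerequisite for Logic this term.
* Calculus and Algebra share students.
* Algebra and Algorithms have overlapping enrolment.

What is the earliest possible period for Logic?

period 2

Precedence pushes Logic to at least period 2.
Logic at period 2 is achievable: Systems in period 1; Algorithms in period 1; Calculus in period 1; Crypto in period 1; Algebra in period 2; Logic in period 2.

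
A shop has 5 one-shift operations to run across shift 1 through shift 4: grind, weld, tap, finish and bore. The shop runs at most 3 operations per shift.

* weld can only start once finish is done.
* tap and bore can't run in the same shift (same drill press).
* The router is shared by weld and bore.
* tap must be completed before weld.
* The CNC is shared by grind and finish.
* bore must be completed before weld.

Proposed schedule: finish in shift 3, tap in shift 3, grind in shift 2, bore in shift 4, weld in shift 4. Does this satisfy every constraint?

No. The router is shared by weld and bore is not satisfied.

bore must be completed before weld — violated.
tap and bore can't run in the same shift (same drill press) — holds.
The CNC is shared by grind and finish — holds.
tap must be completed before weld — holds.
weld can only start once finish is done — holds.
The router is shared by weld and bore — violated.
The shop runs at most 3 operations per shift — holds.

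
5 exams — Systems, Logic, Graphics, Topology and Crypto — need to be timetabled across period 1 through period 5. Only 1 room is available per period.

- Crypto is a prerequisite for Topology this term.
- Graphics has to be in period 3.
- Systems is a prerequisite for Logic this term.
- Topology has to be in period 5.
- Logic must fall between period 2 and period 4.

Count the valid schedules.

3

Enumerating: Graphics -> period 3, Topology -> period 5, Logic -> period 2, Crypto -> period 4, Systems -> period 1 | Crypto in period 2, Systems in period 1, Topology in period 5, Graphics in period 3, Logic in period 4 | Graphics -> period 3; Crypto -> period 1; Topology -> period 5; Systems -> period 2; Logic -> period 4.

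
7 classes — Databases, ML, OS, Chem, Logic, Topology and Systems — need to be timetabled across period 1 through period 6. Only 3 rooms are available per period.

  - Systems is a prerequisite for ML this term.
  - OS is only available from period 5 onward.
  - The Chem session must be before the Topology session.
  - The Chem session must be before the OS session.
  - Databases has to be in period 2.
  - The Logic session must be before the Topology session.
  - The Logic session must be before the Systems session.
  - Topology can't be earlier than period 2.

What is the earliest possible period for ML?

Precedence pushes ML to at least period 3.
ML at period 3 is achievable: Logic in period 1; OS in period 5; Topology in period 2; Chem in period 1; Databases in period 2; Systems in period 2; ML in period 3.

period 3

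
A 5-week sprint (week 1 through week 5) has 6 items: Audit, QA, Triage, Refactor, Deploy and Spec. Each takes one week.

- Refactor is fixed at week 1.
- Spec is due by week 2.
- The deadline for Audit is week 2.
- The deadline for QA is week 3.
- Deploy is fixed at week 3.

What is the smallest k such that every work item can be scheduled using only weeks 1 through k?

3

Deploy can't be placed before week 3, so the schedule must run through at least week 3.
3 works (last occupied week: week 3): for example QA in week 1; Deploy in week 3; Spec in week 1; Refactor in week 1; Audit in week 1; Triage in week 1.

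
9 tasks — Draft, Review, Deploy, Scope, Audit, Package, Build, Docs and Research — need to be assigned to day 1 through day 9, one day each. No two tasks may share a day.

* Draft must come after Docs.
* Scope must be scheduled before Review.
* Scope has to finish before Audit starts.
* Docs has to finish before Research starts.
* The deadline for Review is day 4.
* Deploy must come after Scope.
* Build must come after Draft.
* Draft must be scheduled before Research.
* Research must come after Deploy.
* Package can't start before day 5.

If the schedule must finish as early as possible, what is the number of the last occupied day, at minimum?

day 9

The precedence chain requires at least 3 distinct days.
With at most 1 per day and 9 tasks, at least 9 days are needed.
Package can't be placed before day 5, so the schedule must run through at least day 5.
9 works (last occupied day: day 9): for example Research in day 7; Draft in day 4; Deploy in day 6; Docs in day 3; Build in day 9; Scope in day 1; Review in day 2; Package in day 5; Audit in day 8.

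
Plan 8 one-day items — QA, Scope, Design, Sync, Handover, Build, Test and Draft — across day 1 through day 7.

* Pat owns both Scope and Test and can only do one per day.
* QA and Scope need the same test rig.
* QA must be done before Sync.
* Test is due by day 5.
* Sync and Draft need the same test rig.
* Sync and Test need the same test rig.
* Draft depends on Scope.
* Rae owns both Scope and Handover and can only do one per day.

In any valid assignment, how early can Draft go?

Precedence pushes Draft to at least day 2.
Draft at day 2 is achievable: Design -> day 1; Scope -> day 1; Draft -> day 2; Sync -> day 3; QA -> day 2; Test -> day 2; Build -> day 1; Handover -> day 2.

day 2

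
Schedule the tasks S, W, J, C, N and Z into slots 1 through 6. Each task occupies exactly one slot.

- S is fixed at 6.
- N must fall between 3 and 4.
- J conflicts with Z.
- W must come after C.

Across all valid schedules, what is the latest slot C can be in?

Downstream work caps C at 5.
C at 5 is achievable: Z -> 2; W -> 6; C -> 5; N -> 3; J -> 1; S -> 6.

5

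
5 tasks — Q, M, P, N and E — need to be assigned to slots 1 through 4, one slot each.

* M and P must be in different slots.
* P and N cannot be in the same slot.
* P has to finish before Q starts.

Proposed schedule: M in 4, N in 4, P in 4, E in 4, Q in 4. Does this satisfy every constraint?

No — it violates: M and P must be in different slots

P has to finish before Q starts — violated.
M and P must be in different slots — violated.
P and N cannot be in the same slot — violated.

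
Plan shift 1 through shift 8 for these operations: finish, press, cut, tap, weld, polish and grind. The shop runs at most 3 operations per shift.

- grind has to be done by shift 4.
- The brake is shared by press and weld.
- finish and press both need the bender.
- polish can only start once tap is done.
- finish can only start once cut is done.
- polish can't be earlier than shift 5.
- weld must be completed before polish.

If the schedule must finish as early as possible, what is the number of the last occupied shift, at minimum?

The precedence chain requires at least 2 distinct shifts.
With at most 3 per shift and 7 operations, at least 3 shifts are needed.
polish can't be placed before shift 5, so the schedule must run through at least shift 5.
5 works (last occupied shift: shift 5): for example grind -> shift 1; weld -> shift 2; tap -> shift 1; polish -> shift 5; finish -> shift 2; press -> shift 3; cut -> shift 1.

5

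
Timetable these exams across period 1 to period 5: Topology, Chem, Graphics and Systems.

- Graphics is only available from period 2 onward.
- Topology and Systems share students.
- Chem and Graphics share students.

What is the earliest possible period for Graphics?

Graphics is available from period 2.
Graphics at period 2 is achievable: Chem -> period 1; Systems -> period 2; Topology -> period 1; Graphics -> period 2.

period 2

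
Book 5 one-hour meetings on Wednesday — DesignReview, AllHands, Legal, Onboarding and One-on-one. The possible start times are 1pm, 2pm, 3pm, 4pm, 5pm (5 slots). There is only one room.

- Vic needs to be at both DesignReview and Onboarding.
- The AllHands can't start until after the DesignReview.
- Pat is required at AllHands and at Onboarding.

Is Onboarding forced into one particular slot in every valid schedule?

Onboarding can be 1pm (e.g. DesignReview=2pm; Onboarding=1pm; One-on-one=5pm; AllHands=3pm; Legal=4pm) or 2pm (e.g. One-on-one=5pm; Onboarding=2pm; Legal=4pm; DesignReview=1pm; AllHands=3pm).

No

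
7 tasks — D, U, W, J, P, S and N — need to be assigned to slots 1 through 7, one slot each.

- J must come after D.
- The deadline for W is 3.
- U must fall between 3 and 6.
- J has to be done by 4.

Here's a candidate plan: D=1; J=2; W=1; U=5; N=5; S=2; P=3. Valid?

J has to be done by 4 — holds.
The deadline for W is 3 — holds.
J must come after D — holds.
U must fall between 3 and 6 — holds.

Valid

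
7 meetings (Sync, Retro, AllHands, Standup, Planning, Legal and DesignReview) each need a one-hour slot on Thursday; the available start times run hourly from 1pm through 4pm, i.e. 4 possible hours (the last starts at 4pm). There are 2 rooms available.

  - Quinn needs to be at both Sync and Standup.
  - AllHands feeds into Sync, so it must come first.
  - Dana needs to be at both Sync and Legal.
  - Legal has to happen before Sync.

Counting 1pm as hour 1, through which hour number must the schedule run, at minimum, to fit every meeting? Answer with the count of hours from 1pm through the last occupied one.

The precedence chain requires at least 2 distinct hours.
With at most 2 per hour and 7 meetings, at least 4 hours are needed.
4 works (last occupied hour: 4pm): for example DesignReview=4pm; Planning=3pm; Retro=2pm; AllHands=1pm; Legal=1pm; Standup=3pm; Sync=2pm.

4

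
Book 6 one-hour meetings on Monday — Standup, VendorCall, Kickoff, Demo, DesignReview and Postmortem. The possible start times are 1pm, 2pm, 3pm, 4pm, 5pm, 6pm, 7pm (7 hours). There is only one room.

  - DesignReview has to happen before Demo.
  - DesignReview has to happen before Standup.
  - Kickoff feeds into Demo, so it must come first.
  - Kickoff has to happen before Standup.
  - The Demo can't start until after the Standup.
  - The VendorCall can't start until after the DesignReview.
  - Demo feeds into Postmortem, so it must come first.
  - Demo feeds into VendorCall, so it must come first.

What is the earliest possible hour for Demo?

4pm

Precedence pushes Demo to at least 3pm; downstream work caps Demo at 6pm.
Demo at 4pm is achievable: Kickoff -> 2pm, Postmortem -> 6pm, VendorCall -> 5pm, Standup -> 3pm, DesignReview -> 1pm, Demo -> 4pm.
Nothing earlier works — the capacity limit rule out every hour before 4pm.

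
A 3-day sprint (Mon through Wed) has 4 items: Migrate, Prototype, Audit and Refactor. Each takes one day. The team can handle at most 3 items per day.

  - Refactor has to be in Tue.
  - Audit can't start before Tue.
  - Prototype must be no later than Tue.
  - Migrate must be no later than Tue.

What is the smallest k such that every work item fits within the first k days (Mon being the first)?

With at most 3 per day and 4 work items, at least 2 days are needed.
Audit can't be placed before Tue — that is day 2 counting from Mon — so the schedule must run through at least 2 days.
2 works (last occupied day: Tue): for example Refactor=Tue; Migrate=Mon; Prototype=Mon; Audit=Tue.

2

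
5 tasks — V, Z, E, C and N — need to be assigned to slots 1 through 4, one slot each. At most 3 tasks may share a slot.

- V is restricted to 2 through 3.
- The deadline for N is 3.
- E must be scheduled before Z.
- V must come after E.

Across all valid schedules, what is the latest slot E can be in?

Downstream work caps E at 2.
E at 2 is achievable: V in 3, C in 1, Z in 3, N in 1, E in 2.

2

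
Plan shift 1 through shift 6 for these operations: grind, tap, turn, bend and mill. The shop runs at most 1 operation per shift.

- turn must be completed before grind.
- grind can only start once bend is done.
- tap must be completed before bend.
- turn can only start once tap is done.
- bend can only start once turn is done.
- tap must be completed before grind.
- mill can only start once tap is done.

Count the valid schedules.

24

Splitting on grind: it can be shift 4 (2), shift 5 (7), shift 6 (15). Listing each branch's schedules as (tap, turn, bend, mill) by shift number:
grind=shift 4: (1,2,3,5) (1,2,3,6) — 2.
grind=shift 5: (1,2,3,4) (1,2,3,6) (1,2,4,3) (1,2,4,6) (1,3,4,2) (1,3,4,6) (2,3,4,6) — 7.
grind=shift 6: (1,2,3,4) (1,2,3,5) (1,2,4,3) (1,2,4,5) (1,2,5,3) (1,2,5,4) (1,3,4,2) (1,3,4,5) (1,3,5,2) (1,3,5,4) (1,4,5,2) (1,4,5,3) (2,3,4,5) (2,3,5,4) (2,4,5,3) — 15.
Summing: 2 + 7 + 15 = 24.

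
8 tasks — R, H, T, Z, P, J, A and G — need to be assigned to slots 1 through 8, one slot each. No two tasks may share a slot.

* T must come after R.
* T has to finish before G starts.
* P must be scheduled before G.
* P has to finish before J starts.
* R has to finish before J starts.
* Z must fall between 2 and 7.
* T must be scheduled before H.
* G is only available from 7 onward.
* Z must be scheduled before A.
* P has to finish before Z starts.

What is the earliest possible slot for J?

3

Precedence pushes J to at least 2.
J at 3 is achievable: T -> 5; H -> 6; R -> 2; P -> 1; A -> 8; Z -> 4; G -> 7; J -> 3.
Nothing earlier works — the capacity limit rule out every slot before 3.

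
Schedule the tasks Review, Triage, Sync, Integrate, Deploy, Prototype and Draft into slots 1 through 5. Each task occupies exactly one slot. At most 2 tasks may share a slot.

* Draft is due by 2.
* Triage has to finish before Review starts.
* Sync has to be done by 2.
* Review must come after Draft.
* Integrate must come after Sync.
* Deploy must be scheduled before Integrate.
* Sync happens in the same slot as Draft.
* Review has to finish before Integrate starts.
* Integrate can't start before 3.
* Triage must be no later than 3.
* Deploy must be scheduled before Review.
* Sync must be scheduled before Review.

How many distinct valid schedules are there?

40

Splitting on Review: it can be 3 (12), 4 (28). Listing each branch's schedules as (Triage, Sync, Integrate, Deploy, Prototype, Draft):
Review=3: (1,2,4,1,3,2) (1,2,4,1,4,2) (1,2,4,1,5,2) (1,2,5,1,3,2) (1,2,5,1,4,2) (1,2,5,1,5,2) (2,1,4,2,3,1) (2,1,4,2,4,1) (2,1,4,2,5,1) (2,1,5,2,3,1) (2,1,5,2,4,1) (2,1,5,2,5,1) — 12.
Review=4: (1,2,5,1,3,2) (1,2,5,1,4,2) (1,2,5,1,5,2) (1,2,5,3,1,2) (1,2,5,3,3,2) (1,2,5,3,4,2) (1,2,5,3,5,2) (2,1,5,2,3,1) (2,1,5,2,4,1) (2,1,5,2,5,1) (2,1,5,3,2,1) (2,1,5,3,3,1) (2,1,5,3,4,1) (2,1,5,3,5,1) (3,1,5,2,2,1) (3,1,5,2,3,1) (3,1,5,2,4,1) (3,1,5,2,5,1) (3,1,5,3,2,1) (3,1,5,3,4,1) (3,1,5,3,5,1) (3,2,5,1,1,2) (3,2,5,1,3,2) (3,2,5,1,4,2) (3,2,5,1,5,2) (3,2,5,3,1,2) (3,2,5,3,4,2) (3,2,5,3,5,2) — 28.
Summing: 12 + 28 = 40.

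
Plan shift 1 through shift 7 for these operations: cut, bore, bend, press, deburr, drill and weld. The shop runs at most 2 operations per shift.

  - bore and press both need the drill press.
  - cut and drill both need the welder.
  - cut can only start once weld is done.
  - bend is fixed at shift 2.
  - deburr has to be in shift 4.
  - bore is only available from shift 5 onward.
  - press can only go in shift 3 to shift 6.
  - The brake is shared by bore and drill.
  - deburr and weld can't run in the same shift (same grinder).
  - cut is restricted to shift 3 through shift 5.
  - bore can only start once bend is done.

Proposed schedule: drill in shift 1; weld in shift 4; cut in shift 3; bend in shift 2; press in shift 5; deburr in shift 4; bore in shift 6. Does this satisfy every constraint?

Invalid. cut can only start once weld is done.

deburr has to be in shift 4 — holds.
bore and press both need the drill press — holds.
bend is fixed at shift 2 — holds.
deburr and weld can't run in the same shift (same grinder) — violated.
cut and drill both need the welder — holds.
bore is only available from shift 5 onward — holds.
press can only go in shift 3 to shift 6 — holds.
bore can only start once bend is done — holds.
The shop runs at most 2 operations per shift — holds.
cut is restricted to shift 3 through shift 5 — holds.
The brake is shared by bore and drill — holds.
cut can only start once weld is done — violated.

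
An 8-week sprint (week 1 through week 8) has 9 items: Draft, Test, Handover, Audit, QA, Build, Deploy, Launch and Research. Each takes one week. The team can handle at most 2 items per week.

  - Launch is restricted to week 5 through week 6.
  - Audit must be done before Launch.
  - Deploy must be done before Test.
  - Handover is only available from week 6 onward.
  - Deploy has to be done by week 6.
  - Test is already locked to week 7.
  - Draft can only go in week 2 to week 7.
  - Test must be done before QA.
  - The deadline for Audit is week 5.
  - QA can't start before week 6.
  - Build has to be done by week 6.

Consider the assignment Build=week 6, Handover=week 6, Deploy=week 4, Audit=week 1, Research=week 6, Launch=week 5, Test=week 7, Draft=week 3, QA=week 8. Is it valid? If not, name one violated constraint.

Build has to be done by week 6 — holds.
The team can handle at most 2 items per week — violated.
Handover is only available from week 6 onward — holds.
Test is already locked to week 7 — holds.
QA can't start before week 6 — holds.
Launch is restricted to week 5 through week 6 — holds.
Deploy has to be done by week 6 — holds.
The deadline for Audit is week 5 — holds.
Test must be done before QA — holds.
Draft can only go in week 2 to week 7 — holds.
Audit must be done before Launch — holds.
Deploy must be done before Test — holds.

Invalid. The team can handle at most 2 items per week.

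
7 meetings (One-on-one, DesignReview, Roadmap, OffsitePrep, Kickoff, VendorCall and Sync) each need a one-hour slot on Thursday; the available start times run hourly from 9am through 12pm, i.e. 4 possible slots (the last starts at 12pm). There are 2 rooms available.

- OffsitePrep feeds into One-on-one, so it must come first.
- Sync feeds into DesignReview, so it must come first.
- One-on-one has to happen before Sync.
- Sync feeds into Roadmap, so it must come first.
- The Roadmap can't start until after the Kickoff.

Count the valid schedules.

Splitting on Kickoff: it can be 9am (2), 10am (2), 11am (2). Listing each branch's schedules as (One-on-one, DesignReview, Roadmap, OffsitePrep, VendorCall, Sync):
Kickoff=9am: (10am,12pm,12pm,9am,10am,11am) (10am,12pm,12pm,9am,11am,11am) — 2.
Kickoff=10am: (10am,12pm,12pm,9am,9am,11am) (10am,12pm,12pm,9am,11am,11am) — 2.
Kickoff=11am: (10am,12pm,12pm,9am,9am,11am) (10am,12pm,12pm,9am,10am,11am) — 2.
Summing: 2 + 2 + 2 = 6.

6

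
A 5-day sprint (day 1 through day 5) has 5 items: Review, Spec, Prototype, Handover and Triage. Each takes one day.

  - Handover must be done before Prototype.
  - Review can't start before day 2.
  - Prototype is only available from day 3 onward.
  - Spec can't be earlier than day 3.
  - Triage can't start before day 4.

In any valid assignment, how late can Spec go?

day 5

Spec is available from day 3.
Spec at day 5 is achievable: Prototype=day 3; Spec=day 5; Triage=day 4; Review=day 2; Handover=day 1.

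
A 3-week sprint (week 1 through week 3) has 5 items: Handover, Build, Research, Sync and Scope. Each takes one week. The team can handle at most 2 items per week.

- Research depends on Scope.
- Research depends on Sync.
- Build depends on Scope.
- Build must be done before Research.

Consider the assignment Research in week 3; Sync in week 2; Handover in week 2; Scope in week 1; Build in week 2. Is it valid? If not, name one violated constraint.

Build must be done before Research — holds.
Research depends on Sync — holds.
Build depends on Scope — holds.
The team can handle at most 2 items per week — violated.
Research depends on Scope — holds.

No. The team can handle at most 2 items per week is not satisfied.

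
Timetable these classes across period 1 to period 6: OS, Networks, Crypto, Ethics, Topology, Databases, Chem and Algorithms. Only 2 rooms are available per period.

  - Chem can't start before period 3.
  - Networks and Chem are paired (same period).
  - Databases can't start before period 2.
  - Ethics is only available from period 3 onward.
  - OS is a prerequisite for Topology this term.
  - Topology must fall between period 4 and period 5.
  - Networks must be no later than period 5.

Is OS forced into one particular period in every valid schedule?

No

OS can be period 1 (e.g. Chem in period 5; OS in period 1; Networks in period 5; Crypto in period 1; Algorithms in period 2; Ethics in period 3; Topology in period 4; Databases in period 2) or period 2 (e.g. Chem -> period 5, Databases -> period 2, Topology -> period 4, Networks -> period 5, OS -> period 2, Algorithms -> period 1, Ethics -> period 3, Crypto -> period 1).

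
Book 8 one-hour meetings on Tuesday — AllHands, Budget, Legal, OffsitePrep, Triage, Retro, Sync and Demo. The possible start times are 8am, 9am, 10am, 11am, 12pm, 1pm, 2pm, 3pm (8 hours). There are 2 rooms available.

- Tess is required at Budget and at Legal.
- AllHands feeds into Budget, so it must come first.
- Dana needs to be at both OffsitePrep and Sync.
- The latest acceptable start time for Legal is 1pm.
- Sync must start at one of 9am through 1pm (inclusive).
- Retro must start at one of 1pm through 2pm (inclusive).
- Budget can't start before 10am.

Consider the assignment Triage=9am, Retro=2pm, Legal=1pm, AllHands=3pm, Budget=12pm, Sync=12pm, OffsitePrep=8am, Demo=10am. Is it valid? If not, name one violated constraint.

Tess is required at Budget and at Legal — holds.
There are 2 rooms available — holds.
Budget can't start before 10am — holds.
The latest acceptable start time for Legal is 1pm — holds.
Dana needs to be at both OffsitePrep and Sync — holds.
AllHands feeds into Budget, so it must come first — violated.
Sync must start at one of 9am through 1pm (inclusive) — holds.
Retro must start at one of 1pm through 2pm (inclusive) — holds.

No. AllHands feeds into Budget, so it must come first is not satisfied.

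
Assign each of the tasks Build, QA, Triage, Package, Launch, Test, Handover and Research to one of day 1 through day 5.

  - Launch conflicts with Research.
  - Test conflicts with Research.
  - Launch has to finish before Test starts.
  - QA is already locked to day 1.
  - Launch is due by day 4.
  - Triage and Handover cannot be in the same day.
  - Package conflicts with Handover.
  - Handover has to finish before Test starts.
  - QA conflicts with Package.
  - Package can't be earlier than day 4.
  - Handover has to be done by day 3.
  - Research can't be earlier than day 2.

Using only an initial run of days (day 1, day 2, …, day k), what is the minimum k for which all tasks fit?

4

The precedence chain requires at least 2 distinct days.
Package can't be placed before day 4, so the schedule must run through at least day 4.
4 works (last occupied day: day 4): for example Test in day 3; Handover in day 1; QA in day 1; Triage in day 2; Build in day 1; Research in day 2; Package in day 4; Launch in day 1.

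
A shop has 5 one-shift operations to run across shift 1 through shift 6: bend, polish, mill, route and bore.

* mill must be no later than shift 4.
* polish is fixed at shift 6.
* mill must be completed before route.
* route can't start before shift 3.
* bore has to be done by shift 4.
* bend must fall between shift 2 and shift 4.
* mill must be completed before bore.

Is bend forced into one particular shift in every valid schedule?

No

bend can be shift 2 (e.g. bend -> shift 2, bore -> shift 2, route -> shift 3, mill -> shift 1, polish -> shift 6) or shift 3 (e.g. polish -> shift 6, route -> shift 3, mill -> shift 1, bore -> shift 2, bend -> shift 3).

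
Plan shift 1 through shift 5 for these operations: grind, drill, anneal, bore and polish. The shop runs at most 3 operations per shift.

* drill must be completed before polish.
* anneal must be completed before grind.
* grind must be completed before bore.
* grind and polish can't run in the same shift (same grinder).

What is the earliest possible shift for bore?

Precedence pushes bore to at least shift 3.
bore at shift 3 is achievable: grind -> shift 2; drill -> shift 1; anneal -> shift 1; bore -> shift 3; polish -> shift 3.

shift 3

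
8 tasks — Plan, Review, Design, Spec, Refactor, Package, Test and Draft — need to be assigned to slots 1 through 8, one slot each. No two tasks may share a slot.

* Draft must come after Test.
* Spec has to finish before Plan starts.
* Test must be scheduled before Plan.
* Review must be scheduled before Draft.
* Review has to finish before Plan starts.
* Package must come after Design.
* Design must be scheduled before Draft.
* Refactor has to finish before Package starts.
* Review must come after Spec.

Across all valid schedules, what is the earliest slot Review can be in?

2

Precedence pushes Review to at least 2; downstream work caps Review at 7.
Review at 2 is achievable: Review=2; Design=5; Plan=4; Spec=1; Test=3; Package=8; Refactor=7; Draft=6.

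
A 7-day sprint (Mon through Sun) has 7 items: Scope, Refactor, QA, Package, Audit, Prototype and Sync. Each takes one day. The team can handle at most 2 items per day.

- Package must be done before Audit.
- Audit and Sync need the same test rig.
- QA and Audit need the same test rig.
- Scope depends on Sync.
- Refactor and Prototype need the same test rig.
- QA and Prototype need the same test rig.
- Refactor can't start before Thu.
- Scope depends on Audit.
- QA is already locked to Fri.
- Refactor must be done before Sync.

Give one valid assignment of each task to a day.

QA -> Fri; Scope -> Sat; Audit -> Tue; Package -> Mon; Sync -> Fri; Prototype -> Mon; Refactor -> Thu

Checking: Refactor(Thu) before Sync(Fri); Sync(Fri) before Scope(Sat); Package(Mon) before Audit(Tue); Audit(Tue) before Scope(Sat); Refactor(Thu) != Prototype(Mon); Audit(Tue) != Sync(Fri); QA(Fri) != Audit(Tue); QA(Fri) != Prototype(Mon); QA=Fri in [Fri,Fri]; Refactor=Thu in [Thu,Sun]; max 2 per day (cap 2).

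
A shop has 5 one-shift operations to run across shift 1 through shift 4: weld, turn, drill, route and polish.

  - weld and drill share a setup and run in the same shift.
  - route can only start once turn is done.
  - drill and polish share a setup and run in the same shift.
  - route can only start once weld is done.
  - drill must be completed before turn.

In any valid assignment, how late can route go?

shift 4

Precedence pushes route to at least shift 3.
route at shift 4 is achievable: polish in shift 1; weld in shift 1; turn in shift 2; route in shift 4; drill in shift 1.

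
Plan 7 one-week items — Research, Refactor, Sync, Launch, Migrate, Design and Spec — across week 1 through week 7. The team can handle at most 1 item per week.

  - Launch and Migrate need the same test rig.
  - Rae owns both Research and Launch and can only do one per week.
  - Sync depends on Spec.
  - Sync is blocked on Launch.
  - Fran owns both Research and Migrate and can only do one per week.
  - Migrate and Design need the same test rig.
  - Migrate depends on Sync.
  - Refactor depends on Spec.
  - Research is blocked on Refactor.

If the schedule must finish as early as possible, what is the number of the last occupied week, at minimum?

The precedence chain requires at least 3 distinct weeks.
With at most 1 per week and 7 work items, at least 7 weeks are needed.
7 works (last occupied week: week 7): for example Spec=week 1, Design=week 7, Migrate=week 6, Research=week 5, Launch=week 2, Refactor=week 4, Sync=week 3.

7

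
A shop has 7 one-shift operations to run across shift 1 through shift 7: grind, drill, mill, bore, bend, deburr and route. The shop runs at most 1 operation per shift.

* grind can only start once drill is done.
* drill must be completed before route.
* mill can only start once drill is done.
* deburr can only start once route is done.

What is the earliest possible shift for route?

Precedence pushes route to at least shift 2; downstream work caps route at shift 6.
route at shift 2 is achievable: bend -> shift 7; route -> shift 2; drill -> shift 1; bore -> shift 6; mill -> shift 4; grind -> shift 3; deburr -> shift 5.

shift 2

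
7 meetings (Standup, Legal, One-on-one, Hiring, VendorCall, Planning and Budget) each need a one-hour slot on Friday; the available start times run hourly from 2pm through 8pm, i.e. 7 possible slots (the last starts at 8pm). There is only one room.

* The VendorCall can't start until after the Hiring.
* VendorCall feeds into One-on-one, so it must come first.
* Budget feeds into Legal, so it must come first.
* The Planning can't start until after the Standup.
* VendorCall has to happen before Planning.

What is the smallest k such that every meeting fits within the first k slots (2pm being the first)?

The precedence chain requires at least 3 distinct slots.
With at most 1 per slot and 7 meetings, at least 7 slots are needed.
7 works (last occupied slot: 8pm): for example Hiring -> 2pm, One-on-one -> 8pm, Legal -> 7pm, Planning -> 5pm, VendorCall -> 3pm, Budget -> 6pm, Standup -> 4pm.

7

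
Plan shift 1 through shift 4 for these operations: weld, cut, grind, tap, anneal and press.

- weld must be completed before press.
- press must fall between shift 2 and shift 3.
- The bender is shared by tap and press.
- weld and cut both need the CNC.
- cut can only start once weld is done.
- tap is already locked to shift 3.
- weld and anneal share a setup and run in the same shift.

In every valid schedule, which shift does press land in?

shift 2

press's window is shift 2–shift 3.
tap is fixed at shift 3, and press can't share a shift with tap.
So press must be shift 2.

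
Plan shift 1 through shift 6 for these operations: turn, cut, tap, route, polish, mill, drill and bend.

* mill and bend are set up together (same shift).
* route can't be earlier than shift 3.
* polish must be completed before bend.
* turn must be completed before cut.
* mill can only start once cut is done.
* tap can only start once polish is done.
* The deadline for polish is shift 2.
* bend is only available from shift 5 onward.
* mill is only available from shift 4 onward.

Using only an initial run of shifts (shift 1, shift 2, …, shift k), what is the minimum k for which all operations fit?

5

The precedence chain requires at least 3 distinct shifts.
bend can't be placed before shift 5, so the schedule must run through at least shift 5.
5 works (last occupied shift: shift 5): for example cut -> shift 2, bend -> shift 5, mill -> shift 5, drill -> shift 1, route -> shift 3, turn -> shift 1, tap -> shift 2, polish -> shift 1.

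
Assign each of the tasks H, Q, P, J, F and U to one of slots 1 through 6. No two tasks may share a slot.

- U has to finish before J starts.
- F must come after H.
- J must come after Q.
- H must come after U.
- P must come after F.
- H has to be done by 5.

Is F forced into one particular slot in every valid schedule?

No

F can be 3 (e.g. Q -> 4, P -> 6, U -> 1, F -> 3, J -> 5, H -> 2) or 4 (e.g. H=2, J=5, U=1, P=6, F=4, Q=3).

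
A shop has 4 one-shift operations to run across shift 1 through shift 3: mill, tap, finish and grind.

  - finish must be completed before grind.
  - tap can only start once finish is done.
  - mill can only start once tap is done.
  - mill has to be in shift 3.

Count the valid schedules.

2

Enumerating: finish in shift 1; grind in shift 2; tap in shift 2; mill in shift 3 | finish -> shift 1, tap -> shift 2, grind -> shift 3, mill -> shift 3.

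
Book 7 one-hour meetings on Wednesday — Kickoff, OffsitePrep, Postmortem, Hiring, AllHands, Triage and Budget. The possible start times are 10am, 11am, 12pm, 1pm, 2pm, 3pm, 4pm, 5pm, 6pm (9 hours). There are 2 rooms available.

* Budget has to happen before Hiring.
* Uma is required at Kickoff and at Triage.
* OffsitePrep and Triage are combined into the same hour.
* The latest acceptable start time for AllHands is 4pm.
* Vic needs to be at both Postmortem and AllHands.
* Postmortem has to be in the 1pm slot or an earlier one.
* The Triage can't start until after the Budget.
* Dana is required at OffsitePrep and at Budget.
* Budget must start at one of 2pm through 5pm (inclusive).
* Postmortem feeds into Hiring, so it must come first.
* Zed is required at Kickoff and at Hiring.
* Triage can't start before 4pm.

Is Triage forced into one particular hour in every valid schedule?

Triage can be 4pm (e.g. Postmortem -> 10am, Budget -> 2pm, Triage -> 4pm, Kickoff -> 10am, AllHands -> 11am, Hiring -> 3pm, OffsitePrep -> 4pm) or 5pm (e.g. Hiring in 3pm, Postmortem in 10am, OffsitePrep in 5pm, Budget in 2pm, Kickoff in 10am, Triage in 5pm, AllHands in 11am).

No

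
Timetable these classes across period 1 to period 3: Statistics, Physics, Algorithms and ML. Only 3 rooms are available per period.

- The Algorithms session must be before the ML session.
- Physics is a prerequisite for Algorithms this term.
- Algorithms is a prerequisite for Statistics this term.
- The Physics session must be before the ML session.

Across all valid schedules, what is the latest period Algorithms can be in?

period 2

Precedence pushes Algorithms to at least period 2; downstream work caps Algorithms at period 2.
Algorithms at period 2 is achievable: Algorithms -> period 2, Statistics -> period 3, ML -> period 3, Physics -> period 1.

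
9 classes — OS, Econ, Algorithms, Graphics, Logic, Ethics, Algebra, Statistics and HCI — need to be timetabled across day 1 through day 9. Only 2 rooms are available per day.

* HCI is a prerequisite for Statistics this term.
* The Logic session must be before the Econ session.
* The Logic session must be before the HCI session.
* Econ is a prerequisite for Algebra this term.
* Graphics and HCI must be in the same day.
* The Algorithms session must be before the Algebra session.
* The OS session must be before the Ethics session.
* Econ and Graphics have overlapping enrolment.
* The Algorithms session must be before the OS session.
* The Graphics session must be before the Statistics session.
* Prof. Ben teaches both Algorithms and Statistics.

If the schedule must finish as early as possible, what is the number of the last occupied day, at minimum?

day 5

The precedence chain requires at least 3 distinct days.
With at most 2 per day and 9 classes, at least 5 days are needed.
5 works (last occupied day: day 5): for example HCI=day 4, Graphics=day 4, Econ=day 2, OS=day 2, Logic=day 1, Ethics=day 3, Algorithms=day 1, Statistics=day 5, Algebra=day 3.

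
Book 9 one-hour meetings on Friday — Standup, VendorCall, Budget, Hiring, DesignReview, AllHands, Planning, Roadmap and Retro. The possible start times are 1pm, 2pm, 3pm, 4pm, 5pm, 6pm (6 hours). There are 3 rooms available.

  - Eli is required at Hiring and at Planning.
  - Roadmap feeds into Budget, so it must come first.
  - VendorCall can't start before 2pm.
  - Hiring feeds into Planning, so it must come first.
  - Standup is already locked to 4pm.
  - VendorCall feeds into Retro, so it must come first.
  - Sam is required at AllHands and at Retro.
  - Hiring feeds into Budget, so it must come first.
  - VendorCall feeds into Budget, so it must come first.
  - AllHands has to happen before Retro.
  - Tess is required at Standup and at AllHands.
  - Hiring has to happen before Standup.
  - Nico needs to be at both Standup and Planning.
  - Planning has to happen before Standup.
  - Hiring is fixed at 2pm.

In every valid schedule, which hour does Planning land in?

Hiring is fixed at 2pm and must come before Planning, so Planning is at least 3pm.
Standup is fixed at 4pm and must come after Planning, so Planning is at most 3pm.
So Planning must be 3pm.

3pm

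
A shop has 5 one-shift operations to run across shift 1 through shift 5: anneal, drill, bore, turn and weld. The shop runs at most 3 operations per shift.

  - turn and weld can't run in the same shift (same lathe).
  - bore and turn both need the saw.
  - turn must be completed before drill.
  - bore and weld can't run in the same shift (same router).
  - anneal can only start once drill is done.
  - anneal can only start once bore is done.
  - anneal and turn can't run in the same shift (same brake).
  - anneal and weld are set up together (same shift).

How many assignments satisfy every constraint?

Splitting on anneal: it can be shift 3 (1), shift 4 (6), shift 5 (18). Listing each branch's schedules as (drill, bore, turn, weld) by shift number:
anneal=shift 3: (2,2,1,3) — 1.
anneal=shift 4: (2,2,1,4) (2,3,1,4) (3,1,2,4) (3,2,1,4) (3,3,1,4) (3,3,2,4) — 6.
anneal=shift 5: (2,2,1,5) (2,3,1,5) (2,4,1,5) (3,1,2,5) (3,2,1,5) (3,3,1,5) (3,3,2,5) (3,4,1,5) (3,4,2,5) (4,1,2,5) (4,1,3,5) (4,2,1,5) (4,2,3,5) (4,3,1,5) (4,3,2,5) (4,4,1,5) (4,4,2,5) (4,4,3,5) — 18.
Summing: 1 + 6 + 18 = 25.

25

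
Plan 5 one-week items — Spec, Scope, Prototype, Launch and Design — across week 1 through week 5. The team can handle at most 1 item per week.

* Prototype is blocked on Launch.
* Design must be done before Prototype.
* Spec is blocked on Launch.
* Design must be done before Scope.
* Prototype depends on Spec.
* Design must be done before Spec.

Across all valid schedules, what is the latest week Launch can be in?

Downstream work caps Launch at week 3.
Launch at week 3 is achievable: Design -> week 1, Scope -> week 2, Prototype -> week 5, Launch -> week 3, Spec -> week 4.

week 3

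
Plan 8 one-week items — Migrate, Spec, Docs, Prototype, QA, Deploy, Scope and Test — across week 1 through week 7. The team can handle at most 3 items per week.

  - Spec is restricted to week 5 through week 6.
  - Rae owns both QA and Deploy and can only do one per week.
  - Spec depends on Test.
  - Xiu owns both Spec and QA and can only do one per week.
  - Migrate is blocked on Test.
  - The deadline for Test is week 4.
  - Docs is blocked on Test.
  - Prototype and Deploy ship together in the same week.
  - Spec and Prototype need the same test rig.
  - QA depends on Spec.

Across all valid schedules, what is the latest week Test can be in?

Test's own window allows nothing later than week 4.
Test at week 4 is achievable: Migrate in week 5; Scope in week 1; Prototype in week 1; QA in week 6; Docs in week 5; Spec in week 5; Deploy in week 1; Test in week 4.

week 4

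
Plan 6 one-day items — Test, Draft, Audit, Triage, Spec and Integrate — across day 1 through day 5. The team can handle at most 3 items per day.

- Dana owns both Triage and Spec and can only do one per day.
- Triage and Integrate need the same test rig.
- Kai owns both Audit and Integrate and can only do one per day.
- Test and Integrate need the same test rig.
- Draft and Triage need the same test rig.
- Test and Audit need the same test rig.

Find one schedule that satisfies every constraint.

Spec=day 1; Draft=day 1; Triage=day 2; Test=day 1; Integrate=day 3; Audit=day 2

Checking: Test(day 1) != Audit(day 2); Test(day 1) != Integrate(day 3); Audit(day 2) != Integrate(day 3); Triage(day 2) != Spec(day 1); Triage(day 2) != Integrate(day 3); Draft(day 1) != Triage(day 2); max 3 per day (cap 3).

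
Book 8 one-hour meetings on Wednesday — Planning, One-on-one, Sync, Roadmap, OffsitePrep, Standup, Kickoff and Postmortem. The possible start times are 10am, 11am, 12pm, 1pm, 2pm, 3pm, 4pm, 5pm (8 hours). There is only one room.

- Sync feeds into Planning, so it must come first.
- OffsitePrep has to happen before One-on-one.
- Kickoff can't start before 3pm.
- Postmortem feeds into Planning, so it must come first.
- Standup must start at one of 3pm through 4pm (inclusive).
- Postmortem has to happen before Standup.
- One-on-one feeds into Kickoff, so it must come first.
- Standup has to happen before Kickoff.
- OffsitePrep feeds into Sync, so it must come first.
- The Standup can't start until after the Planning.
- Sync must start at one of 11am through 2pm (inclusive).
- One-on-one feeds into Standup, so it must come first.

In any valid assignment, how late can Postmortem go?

2pm

Downstream work caps Postmortem at 2pm.
Postmortem at 2pm is achievable: One-on-one=12pm; Kickoff=5pm; OffsitePrep=10am; Sync=11am; Postmortem=2pm; Planning=3pm; Roadmap=1pm; Standup=4pm.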